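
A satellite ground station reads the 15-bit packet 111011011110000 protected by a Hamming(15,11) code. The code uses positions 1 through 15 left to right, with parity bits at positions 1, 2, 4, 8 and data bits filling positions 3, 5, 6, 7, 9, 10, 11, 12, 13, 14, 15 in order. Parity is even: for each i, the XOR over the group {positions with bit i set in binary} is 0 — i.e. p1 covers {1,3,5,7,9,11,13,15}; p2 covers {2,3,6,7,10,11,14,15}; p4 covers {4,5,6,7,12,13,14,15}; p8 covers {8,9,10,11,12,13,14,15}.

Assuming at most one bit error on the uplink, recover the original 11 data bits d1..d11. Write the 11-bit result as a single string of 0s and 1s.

01101110000

s1 (pos 1,3,5,7,9,11,13,15): 1⊕1⊕1⊕0⊕1⊕1⊕0⊕0 = 1
s2 (pos 2,3,6,7,10,11,14,15): 1⊕1⊕1⊕0⊕1⊕1⊕0⊕0 = 1
s4 (pos 4,5,6,7,12,13,14,15): 0⊕1⊕1⊕0⊕0⊕0⊕0⊕0 = 0
s8 (pos 8,9,10,11,12,13,14,15): 1⊕1⊕1⊕1⊕0⊕0⊕0⊕0 = 0
Syndrome s8…s1 = 0011 → error at position 3.
Flip position 3: 111011011110000 → 110011011110000
Read data bits from positions 3,5,6,7,9,10,11,12,13,14,15: 01101110000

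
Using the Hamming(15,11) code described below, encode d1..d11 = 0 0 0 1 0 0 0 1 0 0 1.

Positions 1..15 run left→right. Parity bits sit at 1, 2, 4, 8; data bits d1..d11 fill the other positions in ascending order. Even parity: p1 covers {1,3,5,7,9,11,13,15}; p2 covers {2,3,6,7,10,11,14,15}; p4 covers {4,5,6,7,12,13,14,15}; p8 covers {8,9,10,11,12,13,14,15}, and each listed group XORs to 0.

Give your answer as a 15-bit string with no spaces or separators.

000100100001001

Place data at non-parity positions: p1 p2 0 p4 0 0 1 p8 0 0 0 1 0 0 1
p1 (pos 1,3,5,7,9,11,13,15): XOR of data positions = 0⊕0⊕1⊕0⊕0⊕0⊕1 = 0
p2 (pos 2,3,6,7,10,11,14,15): XOR of data positions = 0⊕0⊕1⊕0⊕0⊕0⊕1 = 0
p4 (pos 4,5,6,7,12,13,14,15): XOR of data positions = 0⊕0⊕1⊕1⊕0⊕0⊕1 = 1
p8 (pos 8,9,10,11,12,13,14,15): XOR of data positions = 0⊕0⊕0⊕1⊕0⊕0⊕1 = 0
Codeword: 000100100001001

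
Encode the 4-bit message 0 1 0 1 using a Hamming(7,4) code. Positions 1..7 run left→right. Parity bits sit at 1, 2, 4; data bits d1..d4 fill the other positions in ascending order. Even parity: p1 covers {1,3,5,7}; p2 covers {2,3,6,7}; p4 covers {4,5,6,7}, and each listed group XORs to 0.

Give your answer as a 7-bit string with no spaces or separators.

Place data at non-parity positions: p1 p2 0 p4 1 0 1
p1 (pos 1,3,5,7): XOR of data positions = 0⊕1⊕1 = 0
p2 (pos 2,3,6,7): XOR of data positions = 0⊕0⊕1 = 1
p4 (pos 4,5,6,7): XOR of data positions = 1⊕0⊕1 = 0
Codeword: 0100101

0100101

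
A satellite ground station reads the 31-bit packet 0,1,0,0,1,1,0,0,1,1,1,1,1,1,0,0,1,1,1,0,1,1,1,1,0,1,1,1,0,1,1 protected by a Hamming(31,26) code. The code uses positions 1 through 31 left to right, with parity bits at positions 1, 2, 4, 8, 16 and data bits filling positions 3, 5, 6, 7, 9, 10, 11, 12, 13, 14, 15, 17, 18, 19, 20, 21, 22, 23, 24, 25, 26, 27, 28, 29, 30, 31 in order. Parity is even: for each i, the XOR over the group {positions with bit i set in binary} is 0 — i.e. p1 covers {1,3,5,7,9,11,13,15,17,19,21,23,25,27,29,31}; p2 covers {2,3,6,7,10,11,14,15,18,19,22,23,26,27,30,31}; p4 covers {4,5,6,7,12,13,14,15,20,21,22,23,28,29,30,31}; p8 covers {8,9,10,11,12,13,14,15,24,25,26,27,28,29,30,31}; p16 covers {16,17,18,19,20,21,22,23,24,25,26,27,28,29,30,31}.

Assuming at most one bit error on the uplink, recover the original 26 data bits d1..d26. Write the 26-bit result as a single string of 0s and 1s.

01001111110111011110111011

s1 (pos 1,3,5,7,9,11,13,15,17,19,21,23,25,27,29,31): 0⊕0⊕1⊕0⊕1⊕1⊕1⊕0⊕1⊕1⊕1⊕1⊕0⊕1⊕0⊕1 = 0
s2 (pos 2,3,6,7,10,11,14,15,18,19,22,23,26,27,30,31): 1⊕0⊕1⊕0⊕1⊕1⊕1⊕0⊕1⊕1⊕1⊕1⊕1⊕1⊕1⊕1 = 1
s4 (pos 4,5,6,7,12,13,14,15,20,21,22,23,28,29,30,31): 0⊕1⊕1⊕0⊕1⊕1⊕1⊕0⊕0⊕1⊕1⊕1⊕1⊕0⊕1⊕1 = 1
s8 (pos 8,9,10,11,12,13,14,15,24,25,26,27,28,29,30,31): 0⊕1⊕1⊕1⊕1⊕1⊕1⊕0⊕1⊕0⊕1⊕1⊕1⊕0⊕1⊕1 = 0
s16 (pos 16,17,18,19,20,21,22,23,24,25,26,27,28,29,30,31): 0⊕1⊕1⊕1⊕0⊕1⊕1⊕1⊕1⊕0⊕1⊕1⊕1⊕0⊕1⊕1 = 0
Syndrome s16…s1 = 00110 → error at position 6.
Flip position 6: 0100110011111100111011110111011 → 0100100011111100111011110111011
Read data bits from positions 3,5,6,7,9,10,11,12,13,14,15,17,18,19,20,21,22,23,24,25,26,27,28,29,30,31: 01001111110111011110111011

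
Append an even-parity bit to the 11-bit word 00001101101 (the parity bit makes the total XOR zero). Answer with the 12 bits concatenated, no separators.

000011011011

XOR of the 11 data bits: 0⊕0⊕0⊕0⊕1⊕1⊕0⊕1⊕1⊕0⊕1 = 1
Parity bit = 1 (so all 12 bits XOR to 0).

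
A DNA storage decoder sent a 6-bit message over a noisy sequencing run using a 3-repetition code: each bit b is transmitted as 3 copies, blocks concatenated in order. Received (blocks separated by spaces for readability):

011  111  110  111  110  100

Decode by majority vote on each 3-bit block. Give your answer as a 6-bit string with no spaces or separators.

Block 1 (011): 2 ones → 1
Block 2 (111): 3 ones → 1
Block 3 (110): 2 ones → 1
Block 4 (111): 3 ones → 1
Block 5 (110): 2 ones → 1
Block 6 (100): 1 one → 0

111110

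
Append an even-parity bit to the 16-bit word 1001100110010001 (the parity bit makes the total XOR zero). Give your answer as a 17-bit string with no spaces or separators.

XOR of the 16 data bits: 1⊕0⊕0⊕1⊕1⊕0⊕0⊕1⊕1⊕0⊕0⊕1⊕0⊕0⊕0⊕1 = 1
Parity bit = 1 (so all 17 bits XOR to 0).

10011001100100011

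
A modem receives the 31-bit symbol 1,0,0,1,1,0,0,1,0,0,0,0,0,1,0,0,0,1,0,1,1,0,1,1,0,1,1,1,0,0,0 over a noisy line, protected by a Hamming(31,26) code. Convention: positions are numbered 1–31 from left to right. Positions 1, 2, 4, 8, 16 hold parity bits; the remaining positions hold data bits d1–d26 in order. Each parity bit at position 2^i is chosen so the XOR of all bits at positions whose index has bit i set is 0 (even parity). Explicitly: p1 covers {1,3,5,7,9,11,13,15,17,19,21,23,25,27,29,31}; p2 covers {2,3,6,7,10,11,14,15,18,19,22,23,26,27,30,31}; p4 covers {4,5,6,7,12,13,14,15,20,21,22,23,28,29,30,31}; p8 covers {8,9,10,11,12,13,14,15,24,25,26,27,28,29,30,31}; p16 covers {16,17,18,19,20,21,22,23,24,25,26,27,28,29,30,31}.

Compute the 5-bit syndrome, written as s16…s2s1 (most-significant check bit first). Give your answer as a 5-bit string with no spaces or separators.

00111

s1 (pos 1,3,5,7,9,11,13,15,17,19,21,23,25,27,29,31): 1⊕0⊕1⊕0⊕0⊕0⊕0⊕0⊕0⊕0⊕1⊕1⊕0⊕1⊕0⊕0 = 1
s2 (pos 2,3,6,7,10,11,14,15,18,19,22,23,26,27,30,31): 0⊕0⊕0⊕0⊕0⊕0⊕1⊕0⊕1⊕0⊕0⊕1⊕1⊕1⊕0⊕0 = 1
s4 (pos 4,5,6,7,12,13,14,15,20,21,22,23,28,29,30,31): 1⊕1⊕0⊕0⊕0⊕0⊕1⊕0⊕1⊕1⊕0⊕1⊕1⊕0⊕0⊕0 = 1
s8 (pos 8,9,10,11,12,13,14,15,24,25,26,27,28,29,30,31): 1⊕0⊕0⊕0⊕0⊕0⊕1⊕0⊕1⊕0⊕1⊕1⊕1⊕0⊕0⊕0 = 0
s16 (pos 16,17,18,19,20,21,22,23,24,25,26,27,28,29,30,31): 0⊕0⊕1⊕0⊕1⊕1⊕0⊕1⊕1⊕0⊕1⊕1⊕1⊕0⊕0⊕0 = 0
Syndrome s16…s1 = 00111 → error at position 7.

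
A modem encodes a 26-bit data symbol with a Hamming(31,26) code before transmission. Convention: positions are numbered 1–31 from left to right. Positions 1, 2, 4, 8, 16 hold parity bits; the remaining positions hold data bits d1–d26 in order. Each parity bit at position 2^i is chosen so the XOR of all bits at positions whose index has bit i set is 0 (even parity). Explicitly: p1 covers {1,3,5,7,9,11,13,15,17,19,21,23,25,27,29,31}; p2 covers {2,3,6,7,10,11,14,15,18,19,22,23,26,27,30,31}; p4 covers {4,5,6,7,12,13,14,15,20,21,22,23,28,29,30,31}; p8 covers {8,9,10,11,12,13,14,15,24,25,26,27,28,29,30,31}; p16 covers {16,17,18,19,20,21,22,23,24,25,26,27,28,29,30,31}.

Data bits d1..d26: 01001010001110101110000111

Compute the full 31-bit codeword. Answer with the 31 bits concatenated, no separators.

Place data at non-parity positions: p1 p2 0 p4 1 0 0 p8 1 0 1 0 0 0 1 p16 1 1 0 1 0 1 1 1 0 0 0 0 1 1 1
p1 (pos 1,3,5,7,9,11,13,15,17,19,21,23,25,27,29,31): XOR of data positions = 0⊕1⊕0⊕1⊕1⊕0⊕1⊕1⊕0⊕0⊕1⊕0⊕0⊕1⊕1 = 0
p2 (pos 2,3,6,7,10,11,14,15,18,19,22,23,26,27,30,31): XOR of data positions = 0⊕0⊕0⊕0⊕1⊕0⊕1⊕1⊕0⊕1⊕1⊕0⊕0⊕1⊕1 = 1
p4 (pos 4,5,6,7,12,13,14,15,20,21,22,23,28,29,30,31): XOR of data positions = 1⊕0⊕0⊕0⊕0⊕0⊕1⊕1⊕0⊕1⊕1⊕0⊕1⊕1⊕1 = 0
p8 (pos 8,9,10,11,12,13,14,15,24,25,26,27,28,29,30,31): XOR of data positions = 1⊕0⊕1⊕0⊕0⊕0⊕1⊕1⊕0⊕0⊕0⊕0⊕1⊕1⊕1 = 1
p16 (pos 16,17,18,19,20,21,22,23,24,25,26,27,28,29,30,31): XOR of data positions = 1⊕1⊕0⊕1⊕0⊕1⊕1⊕1⊕0⊕0⊕0⊕0⊕1⊕1⊕1 = 1
Codeword: 0100100110100011110101110000111

0100100110100011110101110000111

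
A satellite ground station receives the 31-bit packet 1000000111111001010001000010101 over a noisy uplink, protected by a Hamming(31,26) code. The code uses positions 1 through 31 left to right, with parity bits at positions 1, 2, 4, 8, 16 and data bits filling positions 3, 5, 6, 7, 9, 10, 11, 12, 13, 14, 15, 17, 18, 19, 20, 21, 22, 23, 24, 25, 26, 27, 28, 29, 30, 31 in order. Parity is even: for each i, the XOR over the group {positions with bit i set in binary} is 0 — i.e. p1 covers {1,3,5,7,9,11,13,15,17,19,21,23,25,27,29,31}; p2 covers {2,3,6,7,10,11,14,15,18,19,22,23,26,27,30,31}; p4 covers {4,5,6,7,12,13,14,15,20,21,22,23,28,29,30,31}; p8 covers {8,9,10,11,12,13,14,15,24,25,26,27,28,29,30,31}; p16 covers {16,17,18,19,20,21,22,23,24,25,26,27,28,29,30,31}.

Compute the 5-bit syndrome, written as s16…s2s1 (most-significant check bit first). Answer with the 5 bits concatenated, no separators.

s1 (pos 1,3,5,7,9,11,13,15,17,19,21,23,25,27,29,31): 1⊕0⊕0⊕0⊕1⊕1⊕1⊕0⊕0⊕0⊕0⊕0⊕0⊕1⊕1⊕1 = 1
s2 (pos 2,3,6,7,10,11,14,15,18,19,22,23,26,27,30,31): 0⊕0⊕0⊕0⊕1⊕1⊕0⊕0⊕1⊕0⊕1⊕0⊕0⊕1⊕0⊕1 = 0
s4 (pos 4,5,6,7,12,13,14,15,20,21,22,23,28,29,30,31): 0⊕0⊕0⊕0⊕1⊕1⊕0⊕0⊕0⊕0⊕1⊕0⊕0⊕1⊕0⊕1 = 1
s8 (pos 8,9,10,11,12,13,14,15,24,25,26,27,28,29,30,31): 1⊕1⊕1⊕1⊕1⊕1⊕0⊕0⊕0⊕0⊕0⊕1⊕0⊕1⊕0⊕1 = 1
s16 (pos 16,17,18,19,20,21,22,23,24,25,26,27,28,29,30,31): 1⊕0⊕1⊕0⊕0⊕0⊕1⊕0⊕0⊕0⊕0⊕1⊕0⊕1⊕0⊕1 = 0
Syndrome s16…s1 = 01101 → error at position 13.

01101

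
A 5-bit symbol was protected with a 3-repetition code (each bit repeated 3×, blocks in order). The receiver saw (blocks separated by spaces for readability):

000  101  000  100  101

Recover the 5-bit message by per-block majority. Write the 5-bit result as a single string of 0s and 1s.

Block 1 (000): 0 ones → 0
Block 2 (101): 2 ones → 1
Block 3 (000): 0 ones → 0
Block 4 (100): 1 one → 0
Block 5 (101): 2 ones → 1

01001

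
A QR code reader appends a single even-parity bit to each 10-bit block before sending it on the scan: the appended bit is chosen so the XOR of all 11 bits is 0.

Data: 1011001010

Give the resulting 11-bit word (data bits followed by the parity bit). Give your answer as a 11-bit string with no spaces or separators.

10110010101

XOR of the 10 data bits: 1⊕0⊕1⊕1⊕0⊕0⊕1⊕0⊕1⊕0 = 1
Parity bit = 1 (so all 11 bits XOR to 0).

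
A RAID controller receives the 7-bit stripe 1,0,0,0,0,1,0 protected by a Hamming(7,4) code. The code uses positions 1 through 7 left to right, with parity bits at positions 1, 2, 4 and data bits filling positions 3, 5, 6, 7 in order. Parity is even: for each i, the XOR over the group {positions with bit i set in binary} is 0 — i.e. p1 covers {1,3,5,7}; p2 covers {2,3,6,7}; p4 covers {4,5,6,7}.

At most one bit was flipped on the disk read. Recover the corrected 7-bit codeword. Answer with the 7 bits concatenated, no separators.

1000011

s1 (pos 1,3,5,7): 1⊕0⊕0⊕0 = 1
s2 (pos 2,3,6,7): 0⊕0⊕1⊕0 = 1
s4 (pos 4,5,6,7): 0⊕0⊕1⊕0 = 1
Syndrome s4…s1 = 111 → error at position 7.
Flip position 7: 1000010 → 1000011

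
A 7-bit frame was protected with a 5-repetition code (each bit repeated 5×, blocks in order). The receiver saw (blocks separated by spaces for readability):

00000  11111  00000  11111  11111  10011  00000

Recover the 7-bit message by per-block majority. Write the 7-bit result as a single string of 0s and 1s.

0101110

Block 1 (00000): 0 ones → 0
Block 2 (11111): 5 ones → 1
Block 3 (00000): 0 ones → 0
Block 4 (11111): 5 ones → 1
Block 5 (11111): 5 ones → 1
Block 6 (10011): 3 ones → 1
Block 7 (00000): 0 ones → 0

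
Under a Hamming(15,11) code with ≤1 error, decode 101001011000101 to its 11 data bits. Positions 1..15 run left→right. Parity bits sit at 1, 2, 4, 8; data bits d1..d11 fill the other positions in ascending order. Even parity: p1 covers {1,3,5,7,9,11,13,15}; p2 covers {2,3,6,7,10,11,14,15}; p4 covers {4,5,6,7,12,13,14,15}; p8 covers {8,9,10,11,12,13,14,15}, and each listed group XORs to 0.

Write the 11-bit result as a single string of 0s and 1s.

s1 (pos 1,3,5,7,9,11,13,15): 1⊕1⊕0⊕0⊕1⊕0⊕1⊕1 = 1
s2 (pos 2,3,6,7,10,11,14,15): 0⊕1⊕1⊕0⊕0⊕0⊕0⊕1 = 1
s4 (pos 4,5,6,7,12,13,14,15): 0⊕0⊕1⊕0⊕0⊕1⊕0⊕1 = 1
s8 (pos 8,9,10,11,12,13,14,15): 1⊕1⊕0⊕0⊕0⊕1⊕0⊕1 = 0
Syndrome s8…s1 = 0111 → error at position 7.
Flip position 7: 101001011000101 → 101001111000101
Read data bits from positions 3,5,6,7,9,10,11,12,13,14,15: 10111000101

10111000101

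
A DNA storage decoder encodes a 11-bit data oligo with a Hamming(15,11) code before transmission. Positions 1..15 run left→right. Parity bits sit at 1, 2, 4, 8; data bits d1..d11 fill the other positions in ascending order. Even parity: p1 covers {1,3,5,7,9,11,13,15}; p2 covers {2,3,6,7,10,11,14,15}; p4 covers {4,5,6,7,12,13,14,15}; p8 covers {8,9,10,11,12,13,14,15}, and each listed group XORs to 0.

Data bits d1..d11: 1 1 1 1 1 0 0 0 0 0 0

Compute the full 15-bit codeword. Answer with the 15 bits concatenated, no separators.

Place data at non-parity positions: p1 p2 1 p4 1 1 1 p8 1 0 0 0 0 0 0
p1 (pos 1,3,5,7,9,11,13,15): XOR of data positions = 1⊕1⊕1⊕1⊕0⊕0⊕0 = 0
p2 (pos 2,3,6,7,10,11,14,15): XOR of data positions = 1⊕1⊕1⊕0⊕0⊕0⊕0 = 1
p4 (pos 4,5,6,7,12,13,14,15): XOR of data positions = 1⊕1⊕1⊕0⊕0⊕0⊕0 = 1
p8 (pos 8,9,10,11,12,13,14,15): XOR of data positions = 1⊕0⊕0⊕0⊕0⊕0⊕0 = 1
Codeword: 011111111000000

011111111000000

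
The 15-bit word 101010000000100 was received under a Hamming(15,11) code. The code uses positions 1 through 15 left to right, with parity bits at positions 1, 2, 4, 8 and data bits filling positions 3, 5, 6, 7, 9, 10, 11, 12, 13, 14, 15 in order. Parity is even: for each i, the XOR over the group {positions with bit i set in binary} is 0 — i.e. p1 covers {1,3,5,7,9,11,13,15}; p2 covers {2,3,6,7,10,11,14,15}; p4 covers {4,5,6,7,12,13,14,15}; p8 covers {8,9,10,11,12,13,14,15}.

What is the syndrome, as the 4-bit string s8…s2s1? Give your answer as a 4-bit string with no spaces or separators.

1010

s1 (pos 1,3,5,7,9,11,13,15): 1⊕1⊕1⊕0⊕0⊕0⊕1⊕0 = 0
s2 (pos 2,3,6,7,10,11,14,15): 0⊕1⊕0⊕0⊕0⊕0⊕0⊕0 = 1
s4 (pos 4,5,6,7,12,13,14,15): 0⊕1⊕0⊕0⊕0⊕1⊕0⊕0 = 0
s8 (pos 8,9,10,11,12,13,14,15): 0⊕0⊕0⊕0⊕0⊕1⊕0⊕0 = 1
Syndrome s8…s1 = 1010 → error at position 10.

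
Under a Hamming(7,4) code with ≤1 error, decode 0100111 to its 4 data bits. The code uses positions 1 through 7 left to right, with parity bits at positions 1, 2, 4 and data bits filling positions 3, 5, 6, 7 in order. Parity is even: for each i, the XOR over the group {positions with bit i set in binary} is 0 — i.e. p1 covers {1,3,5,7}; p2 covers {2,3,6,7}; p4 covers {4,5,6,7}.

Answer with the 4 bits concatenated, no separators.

s1 (pos 1,3,5,7): 0⊕0⊕1⊕1 = 0
s2 (pos 2,3,6,7): 1⊕0⊕1⊕1 = 1
s4 (pos 4,5,6,7): 0⊕1⊕1⊕1 = 1
Syndrome s4…s1 = 110 → error at position 6.
Flip position 6: 0100111 → 0100101
Read data bits from positions 3,5,6,7: 0101

0101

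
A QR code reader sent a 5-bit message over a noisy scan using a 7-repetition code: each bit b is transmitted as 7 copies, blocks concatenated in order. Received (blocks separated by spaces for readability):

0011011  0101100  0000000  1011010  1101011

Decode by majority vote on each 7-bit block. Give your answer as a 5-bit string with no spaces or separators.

10011

Block 1 (0011011): 4 ones → 1
Block 2 (0101100): 3 ones → 0
Block 3 (0000000): 0 ones → 0
Block 4 (1011010): 4 ones → 1
Block 5 (1101011): 5 ones → 1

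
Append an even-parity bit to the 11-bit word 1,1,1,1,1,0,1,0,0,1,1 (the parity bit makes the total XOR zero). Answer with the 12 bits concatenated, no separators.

XOR of the 11 data bits: 1⊕1⊕1⊕1⊕1⊕0⊕1⊕0⊕0⊕1⊕1 = 0
Parity bit = 0 (so all 12 bits XOR to 0).

111110100110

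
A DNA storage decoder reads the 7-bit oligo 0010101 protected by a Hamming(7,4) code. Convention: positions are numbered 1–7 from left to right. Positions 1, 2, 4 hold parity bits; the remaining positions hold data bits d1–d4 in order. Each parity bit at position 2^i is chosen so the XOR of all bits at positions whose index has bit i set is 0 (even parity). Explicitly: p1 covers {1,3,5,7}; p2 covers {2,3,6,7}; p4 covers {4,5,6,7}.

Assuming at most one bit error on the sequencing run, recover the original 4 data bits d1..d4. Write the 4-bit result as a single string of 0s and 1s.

1101

s1 (pos 1,3,5,7): 0⊕1⊕1⊕1 = 1
s2 (pos 2,3,6,7): 0⊕1⊕0⊕1 = 0
s4 (pos 4,5,6,7): 0⊕1⊕0⊕1 = 0
Syndrome s4…s1 = 001 → error at position 1.
Flip position 1: 0010101 → 1010101
Read data bits from positions 3,5,6,7: 1101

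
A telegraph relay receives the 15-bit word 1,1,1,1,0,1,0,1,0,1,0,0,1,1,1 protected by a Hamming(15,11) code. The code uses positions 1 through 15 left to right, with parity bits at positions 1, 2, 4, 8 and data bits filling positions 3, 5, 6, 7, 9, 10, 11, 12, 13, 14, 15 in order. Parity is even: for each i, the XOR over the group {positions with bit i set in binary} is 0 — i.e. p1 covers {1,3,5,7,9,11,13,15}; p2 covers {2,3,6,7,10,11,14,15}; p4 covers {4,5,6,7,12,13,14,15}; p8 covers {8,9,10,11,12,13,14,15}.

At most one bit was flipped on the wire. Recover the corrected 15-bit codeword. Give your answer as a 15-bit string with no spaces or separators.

s1 (pos 1,3,5,7,9,11,13,15): 1⊕1⊕0⊕0⊕0⊕0⊕1⊕1 = 0
s2 (pos 2,3,6,7,10,11,14,15): 1⊕1⊕1⊕0⊕1⊕0⊕1⊕1 = 0
s4 (pos 4,5,6,7,12,13,14,15): 1⊕0⊕1⊕0⊕0⊕1⊕1⊕1 = 1
s8 (pos 8,9,10,11,12,13,14,15): 1⊕0⊕1⊕0⊕0⊕1⊕1⊕1 = 1
Syndrome s8…s1 = 1100 → error at position 12.
Flip position 12: 111101010100111 → 111101010101111

111101010101111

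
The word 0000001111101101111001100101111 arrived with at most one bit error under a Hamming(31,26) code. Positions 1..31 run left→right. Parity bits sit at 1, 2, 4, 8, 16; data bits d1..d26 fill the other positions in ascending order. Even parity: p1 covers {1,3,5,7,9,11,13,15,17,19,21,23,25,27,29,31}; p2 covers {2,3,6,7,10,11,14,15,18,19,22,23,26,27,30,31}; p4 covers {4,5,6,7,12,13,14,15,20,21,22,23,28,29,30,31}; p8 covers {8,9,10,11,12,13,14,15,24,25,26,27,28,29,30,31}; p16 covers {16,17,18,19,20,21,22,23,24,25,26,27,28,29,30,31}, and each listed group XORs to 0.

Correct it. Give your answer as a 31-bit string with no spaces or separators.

s1 (pos 1,3,5,7,9,11,13,15,17,19,21,23,25,27,29,31): 0⊕0⊕0⊕1⊕1⊕1⊕1⊕0⊕1⊕1⊕0⊕1⊕0⊕0⊕1⊕1 = 1
s2 (pos 2,3,6,7,10,11,14,15,18,19,22,23,26,27,30,31): 0⊕0⊕0⊕1⊕1⊕1⊕1⊕0⊕1⊕1⊕1⊕1⊕1⊕0⊕1⊕1 = 1
s4 (pos 4,5,6,7,12,13,14,15,20,21,22,23,28,29,30,31): 0⊕0⊕0⊕1⊕0⊕1⊕1⊕0⊕0⊕0⊕1⊕1⊕1⊕1⊕1⊕1 = 1
s8 (pos 8,9,10,11,12,13,14,15,24,25,26,27,28,29,30,31): 1⊕1⊕1⊕1⊕0⊕1⊕1⊕0⊕0⊕0⊕1⊕0⊕1⊕1⊕1⊕1 = 1
s16 (pos 16,17,18,19,20,21,22,23,24,25,26,27,28,29,30,31): 1⊕1⊕1⊕1⊕0⊕0⊕1⊕1⊕0⊕0⊕1⊕0⊕1⊕1⊕1⊕1 = 1
Syndrome s16…s1 = 11111 → error at position 31.
Flip position 31: 0000001111101101111001100101111 → 0000001111101101111001100101110

0000001111101101111001100101110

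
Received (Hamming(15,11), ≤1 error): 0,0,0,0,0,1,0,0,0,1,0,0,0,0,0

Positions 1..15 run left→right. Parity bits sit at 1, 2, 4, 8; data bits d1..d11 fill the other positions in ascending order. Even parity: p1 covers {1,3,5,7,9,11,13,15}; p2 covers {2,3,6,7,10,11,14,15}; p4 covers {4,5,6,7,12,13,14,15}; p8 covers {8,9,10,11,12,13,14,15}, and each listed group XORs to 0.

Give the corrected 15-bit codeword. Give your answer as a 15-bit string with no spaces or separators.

000001000101000

s1 (pos 1,3,5,7,9,11,13,15): 0⊕0⊕0⊕0⊕0⊕0⊕0⊕0 = 0
s2 (pos 2,3,6,7,10,11,14,15): 0⊕0⊕1⊕0⊕1⊕0⊕0⊕0 = 0
s4 (pos 4,5,6,7,12,13,14,15): 0⊕0⊕1⊕0⊕0⊕0⊕0⊕0 = 1
s8 (pos 8,9,10,11,12,13,14,15): 0⊕0⊕1⊕0⊕0⊕0⊕0⊕0 = 1
Syndrome s8…s1 = 1100 → error at position 12.
Flip position 12: 000001000100000 → 000001000101000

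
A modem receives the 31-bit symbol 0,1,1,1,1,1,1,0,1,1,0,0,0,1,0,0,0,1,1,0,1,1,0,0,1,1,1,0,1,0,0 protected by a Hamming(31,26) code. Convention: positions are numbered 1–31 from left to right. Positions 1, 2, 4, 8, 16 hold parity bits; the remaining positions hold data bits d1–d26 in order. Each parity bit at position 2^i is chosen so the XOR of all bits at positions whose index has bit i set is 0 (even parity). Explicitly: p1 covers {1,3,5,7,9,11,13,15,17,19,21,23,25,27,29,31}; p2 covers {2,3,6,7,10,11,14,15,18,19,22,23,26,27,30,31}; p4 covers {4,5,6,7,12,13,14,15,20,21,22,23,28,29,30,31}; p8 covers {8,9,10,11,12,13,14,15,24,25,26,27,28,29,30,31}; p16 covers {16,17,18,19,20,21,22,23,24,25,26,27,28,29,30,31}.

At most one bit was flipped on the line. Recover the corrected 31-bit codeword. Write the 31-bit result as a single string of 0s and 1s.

0111111011100100011011001110100

s1 (pos 1,3,5,7,9,11,13,15,17,19,21,23,25,27,29,31): 0⊕1⊕1⊕1⊕1⊕0⊕0⊕0⊕0⊕1⊕1⊕0⊕1⊕1⊕1⊕0 = 1
s2 (pos 2,3,6,7,10,11,14,15,18,19,22,23,26,27,30,31): 1⊕1⊕1⊕1⊕1⊕0⊕1⊕0⊕1⊕1⊕1⊕0⊕1⊕1⊕0⊕0 = 1
s4 (pos 4,5,6,7,12,13,14,15,20,21,22,23,28,29,30,31): 1⊕1⊕1⊕1⊕0⊕0⊕1⊕0⊕0⊕1⊕1⊕0⊕0⊕1⊕0⊕0 = 0
s8 (pos 8,9,10,11,12,13,14,15,24,25,26,27,28,29,30,31): 0⊕1⊕1⊕0⊕0⊕0⊕1⊕0⊕0⊕1⊕1⊕1⊕0⊕1⊕0⊕0 = 1
s16 (pos 16,17,18,19,20,21,22,23,24,25,26,27,28,29,30,31): 0⊕0⊕1⊕1⊕0⊕1⊕1⊕0⊕0⊕1⊕1⊕1⊕0⊕1⊕0⊕0 = 0
Syndrome s16…s1 = 01011 → error at position 11.
Flip position 11: 0111111011000100011011001110100 → 0111111011100100011011001110100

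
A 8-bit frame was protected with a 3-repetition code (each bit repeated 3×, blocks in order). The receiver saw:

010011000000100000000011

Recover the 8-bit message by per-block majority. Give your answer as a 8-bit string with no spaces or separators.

01000001

Block 1 (010): 1 one → 0
Block 2 (011): 2 ones → 1
Block 3 (000): 0 ones → 0
Block 4 (000): 0 ones → 0
Block 5 (100): 1 one → 0
Block 6 (000): 0 ones → 0
Block 7 (000): 0 ones → 0
Block 8 (011): 2 ones → 1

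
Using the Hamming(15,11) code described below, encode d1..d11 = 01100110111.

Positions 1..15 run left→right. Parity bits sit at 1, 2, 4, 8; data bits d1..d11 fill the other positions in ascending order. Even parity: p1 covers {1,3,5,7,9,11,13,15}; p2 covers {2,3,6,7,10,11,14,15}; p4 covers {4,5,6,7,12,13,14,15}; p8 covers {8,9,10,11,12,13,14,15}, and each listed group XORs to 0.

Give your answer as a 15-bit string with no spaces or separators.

Place data at non-parity positions: p1 p2 0 p4 1 1 0 p8 0 1 1 0 1 1 1
p1 (pos 1,3,5,7,9,11,13,15): XOR of data positions = 0⊕1⊕0⊕0⊕1⊕1⊕1 = 0
p2 (pos 2,3,6,7,10,11,14,15): XOR of data positions = 0⊕1⊕0⊕1⊕1⊕1⊕1 = 1
p4 (pos 4,5,6,7,12,13,14,15): XOR of data positions = 1⊕1⊕0⊕0⊕1⊕1⊕1 = 1
p8 (pos 8,9,10,11,12,13,14,15): XOR of data positions = 0⊕1⊕1⊕0⊕1⊕1⊕1 = 1
Codeword: 010111010110111

010111010110111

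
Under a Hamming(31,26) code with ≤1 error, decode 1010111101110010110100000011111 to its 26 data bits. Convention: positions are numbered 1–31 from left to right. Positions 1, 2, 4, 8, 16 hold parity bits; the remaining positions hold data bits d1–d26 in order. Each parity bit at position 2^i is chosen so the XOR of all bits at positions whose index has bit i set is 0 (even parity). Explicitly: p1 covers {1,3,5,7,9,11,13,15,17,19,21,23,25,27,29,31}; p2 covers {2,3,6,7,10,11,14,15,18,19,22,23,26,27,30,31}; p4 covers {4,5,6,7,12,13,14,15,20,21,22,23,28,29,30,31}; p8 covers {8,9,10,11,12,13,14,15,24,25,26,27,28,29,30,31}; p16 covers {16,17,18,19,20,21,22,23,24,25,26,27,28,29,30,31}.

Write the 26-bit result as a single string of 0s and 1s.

11110111001110100000011111

s1 (pos 1,3,5,7,9,11,13,15,17,19,21,23,25,27,29,31): 1⊕1⊕1⊕1⊕0⊕1⊕0⊕1⊕1⊕0⊕0⊕0⊕0⊕1⊕1⊕1 = 0
s2 (pos 2,3,6,7,10,11,14,15,18,19,22,23,26,27,30,31): 0⊕1⊕1⊕1⊕1⊕1⊕0⊕1⊕1⊕0⊕0⊕0⊕0⊕1⊕1⊕1 = 0
s4 (pos 4,5,6,7,12,13,14,15,20,21,22,23,28,29,30,31): 0⊕1⊕1⊕1⊕1⊕0⊕0⊕1⊕1⊕0⊕0⊕0⊕1⊕1⊕1⊕1 = 0
s8 (pos 8,9,10,11,12,13,14,15,24,25,26,27,28,29,30,31): 1⊕0⊕1⊕1⊕1⊕0⊕0⊕1⊕0⊕0⊕0⊕1⊕1⊕1⊕1⊕1 = 0
s16 (pos 16,17,18,19,20,21,22,23,24,25,26,27,28,29,30,31): 0⊕1⊕1⊕0⊕1⊕0⊕0⊕0⊕0⊕0⊕0⊕1⊕1⊕1⊕1⊕1 = 0
Syndrome s16…s1 = 00000 → no error.
Read data bits from positions 3,5,6,7,9,10,11,12,13,14,15,17,18,19,20,21,22,23,24,25,26,27,28,29,30,31: 11110111001110100000011111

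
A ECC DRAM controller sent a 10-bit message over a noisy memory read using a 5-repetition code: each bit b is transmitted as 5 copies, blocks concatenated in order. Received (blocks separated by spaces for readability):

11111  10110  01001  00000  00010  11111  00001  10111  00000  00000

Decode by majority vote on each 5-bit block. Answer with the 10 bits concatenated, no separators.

Block 1 (11111): 5 ones → 1
Block 2 (10110): 3 ones → 1
Block 3 (01001): 2 ones → 0
Block 4 (00000): 0 ones → 0
Block 5 (00010): 1 one → 0
Block 6 (11111): 5 ones → 1
Block 7 (00001): 1 one → 0
Block 8 (10111): 4 ones → 1
Block 9 (00000): 0 ones → 0
Block 10 (00000): 0 ones → 0

1100010100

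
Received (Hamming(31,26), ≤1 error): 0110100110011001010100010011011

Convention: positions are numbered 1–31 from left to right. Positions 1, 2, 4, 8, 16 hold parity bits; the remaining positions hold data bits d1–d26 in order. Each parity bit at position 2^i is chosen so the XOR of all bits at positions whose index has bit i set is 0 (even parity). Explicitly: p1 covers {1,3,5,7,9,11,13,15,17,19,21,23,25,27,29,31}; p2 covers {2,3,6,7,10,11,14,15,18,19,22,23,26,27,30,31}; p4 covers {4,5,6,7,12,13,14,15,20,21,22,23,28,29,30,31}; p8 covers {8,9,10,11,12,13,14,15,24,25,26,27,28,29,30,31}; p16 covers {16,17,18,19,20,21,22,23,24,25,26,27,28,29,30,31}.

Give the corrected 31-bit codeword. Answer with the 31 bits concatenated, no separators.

0110100110001001010100010011011

s1 (pos 1,3,5,7,9,11,13,15,17,19,21,23,25,27,29,31): 0⊕1⊕1⊕0⊕1⊕0⊕1⊕0⊕0⊕0⊕0⊕0⊕0⊕1⊕0⊕1 = 0
s2 (pos 2,3,6,7,10,11,14,15,18,19,22,23,26,27,30,31): 1⊕1⊕0⊕0⊕0⊕0⊕0⊕0⊕1⊕0⊕0⊕0⊕0⊕1⊕1⊕1 = 0
s4 (pos 4,5,6,7,12,13,14,15,20,21,22,23,28,29,30,31): 0⊕1⊕0⊕0⊕1⊕1⊕0⊕0⊕1⊕0⊕0⊕0⊕1⊕0⊕1⊕1 = 1
s8 (pos 8,9,10,11,12,13,14,15,24,25,26,27,28,29,30,31): 1⊕1⊕0⊕0⊕1⊕1⊕0⊕0⊕1⊕0⊕0⊕1⊕1⊕0⊕1⊕1 = 1
s16 (pos 16,17,18,19,20,21,22,23,24,25,26,27,28,29,30,31): 1⊕0⊕1⊕0⊕1⊕0⊕0⊕0⊕1⊕0⊕0⊕1⊕1⊕0⊕1⊕1 = 0
Syndrome s16…s1 = 01100 → error at position 12.
Flip position 12: 0110100110011001010100010011011 → 0110100110001001010100010011011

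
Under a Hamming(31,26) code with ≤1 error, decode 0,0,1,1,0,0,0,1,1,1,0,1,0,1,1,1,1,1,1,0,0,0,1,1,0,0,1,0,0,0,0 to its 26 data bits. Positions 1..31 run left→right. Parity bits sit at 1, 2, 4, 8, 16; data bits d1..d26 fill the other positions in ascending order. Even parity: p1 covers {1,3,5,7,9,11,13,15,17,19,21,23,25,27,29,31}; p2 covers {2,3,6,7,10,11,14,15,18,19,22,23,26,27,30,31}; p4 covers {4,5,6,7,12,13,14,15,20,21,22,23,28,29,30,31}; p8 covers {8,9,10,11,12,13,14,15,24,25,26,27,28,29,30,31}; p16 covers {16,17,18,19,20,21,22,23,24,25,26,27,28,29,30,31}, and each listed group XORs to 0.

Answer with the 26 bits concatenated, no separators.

10001101011111010110010000

s1 (pos 1,3,5,7,9,11,13,15,17,19,21,23,25,27,29,31): 0⊕1⊕0⊕0⊕1⊕0⊕0⊕1⊕1⊕1⊕0⊕1⊕0⊕1⊕0⊕0 = 1
s2 (pos 2,3,6,7,10,11,14,15,18,19,22,23,26,27,30,31): 0⊕1⊕0⊕0⊕1⊕0⊕1⊕1⊕1⊕1⊕0⊕1⊕0⊕1⊕0⊕0 = 0
s4 (pos 4,5,6,7,12,13,14,15,20,21,22,23,28,29,30,31): 1⊕0⊕0⊕0⊕1⊕0⊕1⊕1⊕0⊕0⊕0⊕1⊕0⊕0⊕0⊕0 = 1
s8 (pos 8,9,10,11,12,13,14,15,24,25,26,27,28,29,30,31): 1⊕1⊕1⊕0⊕1⊕0⊕1⊕1⊕1⊕0⊕0⊕1⊕0⊕0⊕0⊕0 = 0
s16 (pos 16,17,18,19,20,21,22,23,24,25,26,27,28,29,30,31): 1⊕1⊕1⊕1⊕0⊕0⊕0⊕1⊕1⊕0⊕0⊕1⊕0⊕0⊕0⊕0 = 1
Syndrome s16…s1 = 10101 → error at position 21.
Flip position 21: 0011000111010111111000110010000 → 0011000111010111111010110010000
Read data bits from positions 3,5,6,7,9,10,11,12,13,14,15,17,18,19,20,21,22,23,24,25,26,27,28,29,30,31: 10001101011111010110010000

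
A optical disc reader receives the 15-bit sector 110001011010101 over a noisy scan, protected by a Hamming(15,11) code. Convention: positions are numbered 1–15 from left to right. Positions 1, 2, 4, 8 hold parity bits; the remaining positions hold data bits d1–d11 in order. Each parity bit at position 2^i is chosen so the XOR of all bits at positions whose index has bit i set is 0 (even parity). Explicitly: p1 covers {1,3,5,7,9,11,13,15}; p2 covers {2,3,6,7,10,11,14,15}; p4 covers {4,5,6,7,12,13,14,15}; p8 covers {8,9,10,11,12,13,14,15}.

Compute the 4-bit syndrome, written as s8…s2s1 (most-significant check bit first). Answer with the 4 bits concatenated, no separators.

s1 (pos 1,3,5,7,9,11,13,15): 1⊕0⊕0⊕0⊕1⊕1⊕1⊕1 = 1
s2 (pos 2,3,6,7,10,11,14,15): 1⊕0⊕1⊕0⊕0⊕1⊕0⊕1 = 0
s4 (pos 4,5,6,7,12,13,14,15): 0⊕0⊕1⊕0⊕0⊕1⊕0⊕1 = 1
s8 (pos 8,9,10,11,12,13,14,15): 1⊕1⊕0⊕1⊕0⊕1⊕0⊕1 = 1
Syndrome s8…s1 = 1101 → error at position 13.

1101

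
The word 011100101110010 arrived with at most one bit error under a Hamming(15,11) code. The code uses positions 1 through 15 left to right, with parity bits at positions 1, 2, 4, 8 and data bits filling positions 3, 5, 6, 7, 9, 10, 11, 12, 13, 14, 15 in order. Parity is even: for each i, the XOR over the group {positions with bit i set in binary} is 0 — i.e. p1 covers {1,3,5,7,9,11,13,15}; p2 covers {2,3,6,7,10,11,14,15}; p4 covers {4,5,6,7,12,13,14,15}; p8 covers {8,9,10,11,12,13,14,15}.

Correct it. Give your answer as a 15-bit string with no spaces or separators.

s1 (pos 1,3,5,7,9,11,13,15): 0⊕1⊕0⊕1⊕1⊕1⊕0⊕0 = 0
s2 (pos 2,3,6,7,10,11,14,15): 1⊕1⊕0⊕1⊕1⊕1⊕1⊕0 = 0
s4 (pos 4,5,6,7,12,13,14,15): 1⊕0⊕0⊕1⊕0⊕0⊕1⊕0 = 1
s8 (pos 8,9,10,11,12,13,14,15): 0⊕1⊕1⊕1⊕0⊕0⊕1⊕0 = 0
Syndrome s8…s1 = 0100 → error at position 4.
Flip position 4: 011100101110010 → 011000101110010

011000101110010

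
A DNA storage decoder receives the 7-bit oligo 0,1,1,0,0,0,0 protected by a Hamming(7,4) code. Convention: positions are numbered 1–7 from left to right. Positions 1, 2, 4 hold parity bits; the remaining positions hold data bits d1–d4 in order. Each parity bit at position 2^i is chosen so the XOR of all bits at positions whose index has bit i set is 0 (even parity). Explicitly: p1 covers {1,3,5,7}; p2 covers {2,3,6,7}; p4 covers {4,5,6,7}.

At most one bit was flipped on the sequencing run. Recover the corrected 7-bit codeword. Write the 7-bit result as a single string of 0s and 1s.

1110000

s1 (pos 1,3,5,7): 0⊕1⊕0⊕0 = 1
s2 (pos 2,3,6,7): 1⊕1⊕0⊕0 = 0
s4 (pos 4,5,6,7): 0⊕0⊕0⊕0 = 0
Syndrome s4…s1 = 001 → error at position 1.
Flip position 1: 0110000 → 1110000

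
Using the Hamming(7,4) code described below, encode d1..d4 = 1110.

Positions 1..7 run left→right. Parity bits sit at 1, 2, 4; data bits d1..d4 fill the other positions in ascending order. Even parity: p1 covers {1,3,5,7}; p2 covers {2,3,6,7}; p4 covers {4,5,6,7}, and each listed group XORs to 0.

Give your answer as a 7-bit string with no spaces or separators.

Place data at non-parity positions: p1 p2 1 p4 1 1 0
p1 (pos 1,3,5,7): XOR of data positions = 1⊕1⊕0 = 0
p2 (pos 2,3,6,7): XOR of data positions = 1⊕1⊕0 = 0
p4 (pos 4,5,6,7): XOR of data positions = 1⊕1⊕0 = 0
Codeword: 0010110

0010110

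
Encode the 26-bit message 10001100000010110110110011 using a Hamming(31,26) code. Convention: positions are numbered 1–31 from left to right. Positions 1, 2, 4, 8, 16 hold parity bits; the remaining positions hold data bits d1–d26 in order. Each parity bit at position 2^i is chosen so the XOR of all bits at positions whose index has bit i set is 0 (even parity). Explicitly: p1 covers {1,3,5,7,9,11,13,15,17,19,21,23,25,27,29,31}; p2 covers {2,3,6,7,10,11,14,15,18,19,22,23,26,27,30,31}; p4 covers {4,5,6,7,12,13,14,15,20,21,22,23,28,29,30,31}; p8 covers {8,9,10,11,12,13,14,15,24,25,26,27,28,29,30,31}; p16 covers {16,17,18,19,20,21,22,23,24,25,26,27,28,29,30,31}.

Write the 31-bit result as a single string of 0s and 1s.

0011000111000001010110110110011

Place data at non-parity positions: p1 p2 1 p4 0 0 0 p8 1 1 0 0 0 0 0 p16 0 1 0 1 1 0 1 1 0 1 1 0 0 1 1
p1 (pos 1,3,5,7,9,11,13,15,17,19,21,23,25,27,29,31): XOR of data positions = 1⊕0⊕0⊕1⊕0⊕0⊕0⊕0⊕0⊕1⊕1⊕0⊕1⊕0⊕1 = 0
p2 (pos 2,3,6,7,10,11,14,15,18,19,22,23,26,27,30,31): XOR of data positions = 1⊕0⊕0⊕1⊕0⊕0⊕0⊕1⊕0⊕0⊕1⊕1⊕1⊕1⊕1 = 0
p4 (pos 4,5,6,7,12,13,14,15,20,21,22,23,28,29,30,31): XOR of data positions = 0⊕0⊕0⊕0⊕0⊕0⊕0⊕1⊕1⊕0⊕1⊕0⊕0⊕1⊕1 = 1
p8 (pos 8,9,10,11,12,13,14,15,24,25,26,27,28,29,30,31): XOR of data positions = 1⊕1⊕0⊕0⊕0⊕0⊕0⊕1⊕0⊕1⊕1⊕0⊕0⊕1⊕1 = 1
p16 (pos 16,17,18,19,20,21,22,23,24,25,26,27,28,29,30,31): XOR of data positions = 0⊕1⊕0⊕1⊕1⊕0⊕1⊕1⊕0⊕1⊕1⊕0⊕0⊕1⊕1 = 1
Codeword: 0011000111000001010110110110011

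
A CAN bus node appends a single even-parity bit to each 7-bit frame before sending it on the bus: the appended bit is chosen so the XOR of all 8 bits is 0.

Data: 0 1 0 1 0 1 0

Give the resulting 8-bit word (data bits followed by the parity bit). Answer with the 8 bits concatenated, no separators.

01010101

XOR of the 7 data bits: 0⊕1⊕0⊕1⊕0⊕1⊕0 = 1
Parity bit = 1 (so all 8 bits XOR to 0).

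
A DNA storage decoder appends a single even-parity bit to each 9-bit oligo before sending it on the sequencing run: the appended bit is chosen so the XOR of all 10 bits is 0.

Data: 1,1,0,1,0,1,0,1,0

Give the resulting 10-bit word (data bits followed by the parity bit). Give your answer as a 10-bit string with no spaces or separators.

XOR of the 9 data bits: 1⊕1⊕0⊕1⊕0⊕1⊕0⊕1⊕0 = 1
Parity bit = 1 (so all 10 bits XOR to 0).

1101010101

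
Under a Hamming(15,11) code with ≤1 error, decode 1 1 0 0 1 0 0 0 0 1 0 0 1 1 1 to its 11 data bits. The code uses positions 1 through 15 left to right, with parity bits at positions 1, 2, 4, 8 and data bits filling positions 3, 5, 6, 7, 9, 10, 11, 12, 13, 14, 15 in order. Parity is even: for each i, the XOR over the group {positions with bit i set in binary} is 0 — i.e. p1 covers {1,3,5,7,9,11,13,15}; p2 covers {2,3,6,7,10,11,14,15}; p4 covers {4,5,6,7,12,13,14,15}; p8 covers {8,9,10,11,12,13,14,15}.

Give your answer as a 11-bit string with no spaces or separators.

01000100111

s1 (pos 1,3,5,7,9,11,13,15): 1⊕0⊕1⊕0⊕0⊕0⊕1⊕1 = 0
s2 (pos 2,3,6,7,10,11,14,15): 1⊕0⊕0⊕0⊕1⊕0⊕1⊕1 = 0
s4 (pos 4,5,6,7,12,13,14,15): 0⊕1⊕0⊕0⊕0⊕1⊕1⊕1 = 0
s8 (pos 8,9,10,11,12,13,14,15): 0⊕0⊕1⊕0⊕0⊕1⊕1⊕1 = 0
Syndrome s8…s1 = 0000 → no error.
Read data bits from positions 3,5,6,7,9,10,11,12,13,14,15: 01000100111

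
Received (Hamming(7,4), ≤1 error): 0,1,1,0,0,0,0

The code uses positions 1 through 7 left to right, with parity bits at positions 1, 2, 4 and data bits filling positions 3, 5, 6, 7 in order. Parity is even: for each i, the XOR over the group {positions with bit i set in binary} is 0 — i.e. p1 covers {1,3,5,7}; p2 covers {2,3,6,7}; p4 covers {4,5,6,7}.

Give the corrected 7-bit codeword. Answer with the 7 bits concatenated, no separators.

s1 (pos 1,3,5,7): 0⊕1⊕0⊕0 = 1
s2 (pos 2,3,6,7): 1⊕1⊕0⊕0 = 0
s4 (pos 4,5,6,7): 0⊕0⊕0⊕0 = 0
Syndrome s4…s1 = 001 → error at position 1.
Flip position 1: 0110000 → 1110000

1110000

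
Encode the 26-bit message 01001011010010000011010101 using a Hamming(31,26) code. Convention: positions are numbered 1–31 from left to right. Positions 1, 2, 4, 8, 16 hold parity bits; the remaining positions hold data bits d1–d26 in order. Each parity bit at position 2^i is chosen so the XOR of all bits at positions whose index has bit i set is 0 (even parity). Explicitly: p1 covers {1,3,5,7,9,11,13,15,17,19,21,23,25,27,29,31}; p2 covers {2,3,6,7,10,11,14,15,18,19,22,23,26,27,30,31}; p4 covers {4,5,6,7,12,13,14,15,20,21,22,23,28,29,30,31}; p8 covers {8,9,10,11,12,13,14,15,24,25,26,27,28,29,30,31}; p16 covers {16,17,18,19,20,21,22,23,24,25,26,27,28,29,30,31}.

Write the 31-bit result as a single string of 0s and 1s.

Place data at non-parity positions: p1 p2 0 p4 1 0 0 p8 1 0 1 1 0 1 0 p16 0 1 0 0 0 0 0 1 1 0 1 0 1 0 1
p1 (pos 1,3,5,7,9,11,13,15,17,19,21,23,25,27,29,31): XOR of data positions = 0⊕1⊕0⊕1⊕1⊕0⊕0⊕0⊕0⊕0⊕0⊕1⊕1⊕1⊕1 = 1
p2 (pos 2,3,6,7,10,11,14,15,18,19,22,23,26,27,30,31): XOR of data positions = 0⊕0⊕0⊕0⊕1⊕1⊕0⊕1⊕0⊕0⊕0⊕0⊕1⊕0⊕1 = 1
p4 (pos 4,5,6,7,12,13,14,15,20,21,22,23,28,29,30,31): XOR of data positions = 1⊕0⊕0⊕1⊕0⊕1⊕0⊕0⊕0⊕0⊕0⊕0⊕1⊕0⊕1 = 1
p8 (pos 8,9,10,11,12,13,14,15,24,25,26,27,28,29,30,31): XOR of data positions = 1⊕0⊕1⊕1⊕0⊕1⊕0⊕1⊕1⊕0⊕1⊕0⊕1⊕0⊕1 = 1
p16 (pos 16,17,18,19,20,21,22,23,24,25,26,27,28,29,30,31): XOR of data positions = 0⊕1⊕0⊕0⊕0⊕0⊕0⊕1⊕1⊕0⊕1⊕0⊕1⊕0⊕1 = 0
Codeword: 1101100110110100010000011010101

1101100110110100010000011010101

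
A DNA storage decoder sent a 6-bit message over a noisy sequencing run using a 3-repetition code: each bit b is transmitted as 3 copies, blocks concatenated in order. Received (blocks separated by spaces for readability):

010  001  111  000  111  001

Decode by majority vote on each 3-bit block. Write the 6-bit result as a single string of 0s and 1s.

001010

Block 1 (010): 1 one → 0
Block 2 (001): 1 one → 0
Block 3 (111): 3 ones → 1
Block 4 (000): 0 ones → 0
Block 5 (111): 3 ones → 1
Block 6 (001): 1 one → 0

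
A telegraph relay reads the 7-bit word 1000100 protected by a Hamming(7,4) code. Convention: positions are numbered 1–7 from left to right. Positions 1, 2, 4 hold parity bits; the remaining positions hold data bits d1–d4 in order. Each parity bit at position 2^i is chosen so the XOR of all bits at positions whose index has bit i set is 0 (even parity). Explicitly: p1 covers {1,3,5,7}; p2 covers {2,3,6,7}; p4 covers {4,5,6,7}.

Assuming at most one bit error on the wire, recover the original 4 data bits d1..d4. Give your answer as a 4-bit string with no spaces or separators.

0100

s1 (pos 1,3,5,7): 1⊕0⊕1⊕0 = 0
s2 (pos 2,3,6,7): 0⊕0⊕0⊕0 = 0
s4 (pos 4,5,6,7): 0⊕1⊕0⊕0 = 1
Syndrome s4…s1 = 100 → error at position 4.
Flip position 4: 1000100 → 1001100
Read data bits from positions 3,5,6,7: 0100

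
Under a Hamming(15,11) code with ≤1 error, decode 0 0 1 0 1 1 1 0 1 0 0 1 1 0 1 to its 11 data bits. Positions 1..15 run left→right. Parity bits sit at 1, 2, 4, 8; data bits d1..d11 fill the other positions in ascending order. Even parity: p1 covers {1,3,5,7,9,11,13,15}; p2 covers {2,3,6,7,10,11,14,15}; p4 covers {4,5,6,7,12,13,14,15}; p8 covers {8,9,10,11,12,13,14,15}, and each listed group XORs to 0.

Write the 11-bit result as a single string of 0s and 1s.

s1 (pos 1,3,5,7,9,11,13,15): 0⊕1⊕1⊕1⊕1⊕0⊕1⊕1 = 0
s2 (pos 2,3,6,7,10,11,14,15): 0⊕1⊕1⊕1⊕0⊕0⊕0⊕1 = 0
s4 (pos 4,5,6,7,12,13,14,15): 0⊕1⊕1⊕1⊕1⊕1⊕0⊕1 = 0
s8 (pos 8,9,10,11,12,13,14,15): 0⊕1⊕0⊕0⊕1⊕1⊕0⊕1 = 0
Syndrome s8…s1 = 0000 → no error.
Read data bits from positions 3,5,6,7,9,10,11,12,13,14,15: 11111001101

11111001101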